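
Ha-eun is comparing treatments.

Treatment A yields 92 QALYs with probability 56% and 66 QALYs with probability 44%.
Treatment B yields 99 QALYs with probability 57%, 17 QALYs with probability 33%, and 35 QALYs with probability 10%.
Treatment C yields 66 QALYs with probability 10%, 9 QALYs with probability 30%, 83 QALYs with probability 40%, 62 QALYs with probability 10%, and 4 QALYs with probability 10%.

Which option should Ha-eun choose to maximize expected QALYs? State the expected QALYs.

Treatment A (80.56 QALYs)

Treatment A = 0.56 × 92 + 0.44 × 66 = 51.52 + 29.04 = 80.56
Treatment B = 0.57 × 99 + 0.33 × 17 + 0.1 × 35 = 56.43 + 5.61 + 3.5 = 65.54
Treatment C = 0.1 × 66 + 0.3 × 9 + 0.4 × 83 + 0.1 × 62 + 0.1 × 4 = 6.6 + 2.7 + 33.2 + 6.2 + 0.4 = 49.1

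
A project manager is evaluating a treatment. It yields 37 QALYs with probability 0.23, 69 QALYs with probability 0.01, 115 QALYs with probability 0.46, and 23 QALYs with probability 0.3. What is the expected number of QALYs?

EV = 0.23 × 37 + 0.01 × 69 + 0.46 × 115 + 0.3 × 23 = 8.51 + 0.69 + 52.9 + 6.9 = 69

69 QALYs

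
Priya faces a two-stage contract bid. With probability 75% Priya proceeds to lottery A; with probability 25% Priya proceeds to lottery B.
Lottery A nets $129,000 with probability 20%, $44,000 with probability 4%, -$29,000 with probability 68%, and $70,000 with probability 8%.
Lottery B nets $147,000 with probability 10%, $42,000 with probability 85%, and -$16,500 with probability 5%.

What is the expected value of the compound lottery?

$22,473.75

EV(A) = 0.2 × 129000 + 0.04 × 44000 + 0.68 × (-29000) + 0.08 × 70000 = 25800 + 1760 − 19720 + 5600 = 13440
EV(B) = 0.1 × 147000 + 0.85 × 42000 + 0.05 × (-16500) = 14700 + 35700 − 825 = 49575
Overall = 0.75 × 13440 + 0.25 × 49575 = 10080 + 12393.75 = 22473.75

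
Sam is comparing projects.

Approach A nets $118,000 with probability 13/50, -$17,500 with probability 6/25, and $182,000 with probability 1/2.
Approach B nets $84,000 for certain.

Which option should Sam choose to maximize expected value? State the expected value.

Approach A = 13/50 × 118000 + 6/25 × (-17500) + 1/2 × 182000 = 30680 − 4200 + 91000 = 117480
Approach B: 84000 (certain)

Approach A ($117,480)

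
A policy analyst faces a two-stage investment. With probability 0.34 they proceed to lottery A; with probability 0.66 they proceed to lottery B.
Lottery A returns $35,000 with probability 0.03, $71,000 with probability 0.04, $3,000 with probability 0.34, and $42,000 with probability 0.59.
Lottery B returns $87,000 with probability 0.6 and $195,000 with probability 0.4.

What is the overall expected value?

EV(A) = 0.03 × 35000 + 0.04 × 71000 + 0.34 × 3000 + 0.59 × 42000 = 1050 + 2840 + 1020 + 24780 = 29690
EV(B) = 0.6 × 87000 + 0.4 × 195000 = 52200 + 78000 = 130200
Overall = 0.34 × 29690 + 0.66 × 130200 = 10094.6 + 85932 = 96026.6

$96,026.60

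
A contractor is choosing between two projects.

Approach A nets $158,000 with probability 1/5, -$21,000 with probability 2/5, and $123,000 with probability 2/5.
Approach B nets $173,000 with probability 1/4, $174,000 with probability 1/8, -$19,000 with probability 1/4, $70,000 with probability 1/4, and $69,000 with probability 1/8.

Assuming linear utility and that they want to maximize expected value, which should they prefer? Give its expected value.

Approach B ($86,375)

Approach A = 1/5 × 158000 + 2/5 × (-21000) + 2/5 × 123000 = 31600 − 8400 + 49200 = 72400
Approach B = 1/4 × 173000 + 1/8 × 174000 + 1/4 × (-19000) + 1/4 × 70000 + 1/8 × 69000 = 43250 + 21750 − 4750 + 17500 + 8625 = 86375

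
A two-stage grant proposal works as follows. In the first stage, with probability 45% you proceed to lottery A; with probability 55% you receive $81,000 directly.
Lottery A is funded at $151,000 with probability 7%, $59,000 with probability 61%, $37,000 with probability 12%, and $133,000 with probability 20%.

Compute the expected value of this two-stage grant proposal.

$79,470

EV(A) = 0.07 × 151000 + 0.61 × 59000 + 0.12 × 37000 + 0.2 × 133000 = 10570 + 35990 + 4440 + 26600 = 77600
Branch B: 81000 (certain)
Overall = 0.45 × 77600 + 0.55 × 81000 = 34920 + 44550 = 79470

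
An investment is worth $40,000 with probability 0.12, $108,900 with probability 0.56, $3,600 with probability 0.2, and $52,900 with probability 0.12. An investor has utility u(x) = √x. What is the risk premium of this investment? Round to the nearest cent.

E[u] = 0.12·√40000 + 0.56·√108900 + 0.2·√3600 + 0.12·√52900 = 0.12·200 + 0.56·330 + 0.2·60 + 0.12·230 = 248.4
CE = (248.4)² = 61702.56
Risk premium = EV − CE = 72852 − 61702.56 = 11149.44

$11,149.44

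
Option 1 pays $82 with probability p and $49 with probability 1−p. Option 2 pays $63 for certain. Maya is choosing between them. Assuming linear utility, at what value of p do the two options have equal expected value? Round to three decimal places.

p·82 + (1−p)·49 = 63
33p + 49 = 63
p = (63 − 49) / 33

p = 0.424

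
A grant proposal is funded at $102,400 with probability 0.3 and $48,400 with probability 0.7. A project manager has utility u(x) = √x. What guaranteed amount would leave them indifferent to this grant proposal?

$62,500

E[u] = 0.3·√102400 + 0.7·√48400 = 0.3·320 + 0.7·220 = 250
CE = (250)² = 62500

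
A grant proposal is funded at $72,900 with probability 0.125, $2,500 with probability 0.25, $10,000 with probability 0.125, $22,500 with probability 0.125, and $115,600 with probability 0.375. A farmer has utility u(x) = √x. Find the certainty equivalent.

$42,025

E[u] = 0.125·√72900 + 0.25·√2500 + 0.125·√10000 + 0.125·√22500 + 0.375·√115600 = 0.125·270 + 0.25·50 + 0.125·100 + 0.125·150 + 0.375·340 = 205
CE = (205)² = 42025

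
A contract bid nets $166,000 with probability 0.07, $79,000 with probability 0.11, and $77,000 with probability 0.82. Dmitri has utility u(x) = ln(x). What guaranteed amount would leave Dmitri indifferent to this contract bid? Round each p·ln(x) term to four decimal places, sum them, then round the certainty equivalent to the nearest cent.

$81,487.10

E[u] = 0.07·ln(166000) + 0.11·ln(79000) + 0.82·ln(77000) = 0.8414 + 1.2405 + 9.2263 = 11.3082
CE = e^11.3082 ≈ 81487.10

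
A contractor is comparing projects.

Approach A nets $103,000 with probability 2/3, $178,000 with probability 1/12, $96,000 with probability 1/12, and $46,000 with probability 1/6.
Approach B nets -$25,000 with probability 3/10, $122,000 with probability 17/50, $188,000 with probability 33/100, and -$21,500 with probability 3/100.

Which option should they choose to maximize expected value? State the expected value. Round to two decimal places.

Approach A ($99,166.67)

Approach A = 2/3 × 103000 + 1/12 × 178000 + 1/12 × 96000 + 1/6 × 46000 = 68666.6667 + 14833.3333 + 8000 + 7666.6667 = 99166.6667
Approach B = 3/10 × (-25000) + 17/50 × 122000 + 33/100 × 188000 + 3/100 × (-21500) = -7500 + 41480 + 62040 − 645 = 95375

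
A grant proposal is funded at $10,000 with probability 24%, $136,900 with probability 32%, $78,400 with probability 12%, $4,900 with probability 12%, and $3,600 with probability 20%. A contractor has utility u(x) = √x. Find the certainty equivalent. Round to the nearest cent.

$38,572.96

E[u] = 0.24·√10000 + 0.32·√136900 + 0.12·√78400 + 0.12·√4900 + 0.2·√3600 = 0.24·100 + 0.32·370 + 0.12·280 + 0.12·70 + 0.2·60 = 196.4
CE = (196.4)² = 38572.96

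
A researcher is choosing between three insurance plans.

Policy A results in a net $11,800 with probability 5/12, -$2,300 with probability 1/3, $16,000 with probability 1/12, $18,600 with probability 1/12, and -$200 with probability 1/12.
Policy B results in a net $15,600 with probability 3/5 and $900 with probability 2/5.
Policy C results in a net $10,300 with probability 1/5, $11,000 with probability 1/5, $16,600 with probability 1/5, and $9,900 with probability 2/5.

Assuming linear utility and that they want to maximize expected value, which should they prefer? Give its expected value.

Policy C ($11,540)

Policy A = 5/12 × 11800 + 1/3 × (-2300) + 1/12 × 16000 + 1/12 × 18600 + 1/12 × (-200) = 4916.6667 − 766.6667 + 1333.3333 + 1550 − 16.6667 = 7016.6667
Policy B = 3/5 × 15600 + 2/5 × 900 = 9360 + 360 = 9720
Policy C = 1/5 × 10300 + 1/5 × 11000 + 1/5 × 16600 + 2/5 × 9900 = 2060 + 2200 + 3320 + 3960 = 11540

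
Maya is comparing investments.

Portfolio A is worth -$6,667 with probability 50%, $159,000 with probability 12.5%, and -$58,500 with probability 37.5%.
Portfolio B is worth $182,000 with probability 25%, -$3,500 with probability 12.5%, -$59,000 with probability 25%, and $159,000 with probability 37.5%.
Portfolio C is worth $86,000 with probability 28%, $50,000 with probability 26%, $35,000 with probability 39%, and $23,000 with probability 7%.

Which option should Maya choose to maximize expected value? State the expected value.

Portfolio B ($89,937.50)

Portfolio A = 0.5 × (-6667) + 0.125 × 159000 + 0.375 × (-58500) = -3333.5 + 19875 − 21937.5 = -5396
Portfolio B = 0.25 × 182000 + 0.125 × (-3500) + 0.25 × (-59000) + 0.375 × 159000 = 45500 − 437.5 − 14750 + 59625 = 89937.5
Portfolio C = 0.28 × 86000 + 0.26 × 50000 + 0.39 × 35000 + 0.07 × 23000 = 24080 + 13000 + 13650 + 1610 = 52340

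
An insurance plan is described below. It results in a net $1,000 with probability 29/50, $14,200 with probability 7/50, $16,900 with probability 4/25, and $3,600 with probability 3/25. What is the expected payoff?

$5,704

EV = 29/50 × 1000 + 7/50 × 14200 + 4/25 × 16900 + 3/25 × 3600 = 580 + 1988 + 2704 + 432 = 5704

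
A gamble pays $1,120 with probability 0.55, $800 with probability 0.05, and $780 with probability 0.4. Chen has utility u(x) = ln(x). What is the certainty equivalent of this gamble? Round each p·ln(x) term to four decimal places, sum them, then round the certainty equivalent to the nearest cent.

$952.89

E[u] = 0.55·ln(1120) + 0.05·ln(800) + 0.4·ln(780) = 3.8616 + 0.3342 + 2.6637 = 6.8595
CE = e^6.8595 ≈ 952.89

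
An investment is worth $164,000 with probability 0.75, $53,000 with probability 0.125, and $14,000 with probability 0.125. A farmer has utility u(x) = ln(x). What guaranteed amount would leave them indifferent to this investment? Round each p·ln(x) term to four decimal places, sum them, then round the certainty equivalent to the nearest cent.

E[u] = 0.75·ln(164000) + 0.125·ln(53000) + 0.125·ln(14000) = 9.0057 + 1.3598 + 1.1934 = 11.5589
CE = e^11.5589 ≈ 104704.77

$104,704.77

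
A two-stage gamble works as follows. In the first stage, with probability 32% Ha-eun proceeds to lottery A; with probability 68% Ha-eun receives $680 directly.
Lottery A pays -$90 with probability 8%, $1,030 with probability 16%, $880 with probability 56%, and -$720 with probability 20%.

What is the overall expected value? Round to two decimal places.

EV(A) = 0.08 × (-90) + 0.16 × 1030 + 0.56 × 880 + 0.2 × (-720) = -7.2 + 164.8 + 492.8 − 144 = 506.4
Branch B: 680 (certain)
Overall = 0.32 × 506.4 + 0.68 × 680 = 162.048 + 462.4 = 624.448

$624.45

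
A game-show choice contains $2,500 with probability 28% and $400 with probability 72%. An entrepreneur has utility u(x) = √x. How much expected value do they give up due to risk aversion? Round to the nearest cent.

E[u] = 0.28·√2500 + 0.72·√400 = 0.28·50 + 0.72·20 = 28.4
CE = (28.4)² = 806.56
Risk premium = EV − CE = 988 − 806.56 = 181.44

$181.44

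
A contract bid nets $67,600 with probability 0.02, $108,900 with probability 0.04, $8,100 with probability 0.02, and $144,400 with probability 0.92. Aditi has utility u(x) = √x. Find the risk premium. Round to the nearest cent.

E[u] = 0.02·√67600 + 0.04·√108900 + 0.02·√8100 + 0.92·√144400 = 0.02·260 + 0.04·330 + 0.02·90 + 0.92·380 = 369.8
CE = (369.8)² = 136752.04
Risk premium = EV − CE = 138718 − 136752.04 = 1965.96

$1,965.96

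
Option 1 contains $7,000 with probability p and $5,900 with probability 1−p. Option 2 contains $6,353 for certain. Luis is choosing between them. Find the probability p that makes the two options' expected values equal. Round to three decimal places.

p·7000 + (1−p)·5900 = 6353
1100p + 5900 = 6353
p = (6353 − 5900) / 1100

p = 0.412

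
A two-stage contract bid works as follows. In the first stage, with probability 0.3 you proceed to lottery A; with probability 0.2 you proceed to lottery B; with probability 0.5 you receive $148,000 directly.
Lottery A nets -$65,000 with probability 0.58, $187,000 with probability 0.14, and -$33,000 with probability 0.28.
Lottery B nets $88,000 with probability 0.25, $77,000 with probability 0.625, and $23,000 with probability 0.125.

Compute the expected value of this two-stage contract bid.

EV(A) = 0.58 × (-65000) + 0.14 × 187000 + 0.28 × (-33000) = -37700 + 26180 − 9240 = -20760
EV(B) = 0.25 × 88000 + 0.625 × 77000 + 0.125 × 23000 = 22000 + 48125 + 2875 = 73000
Branch C: 148000 (certain)
Overall = 0.3 × (-20760) + 0.2 × 73000 + 0.5 × 148000 = -6228 + 14600 + 74000 = 82372

$82,372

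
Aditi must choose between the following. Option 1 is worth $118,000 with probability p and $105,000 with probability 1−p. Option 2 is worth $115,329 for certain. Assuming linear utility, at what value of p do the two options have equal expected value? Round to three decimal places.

p·118000 + (1−p)·105000 = 115329
13000p + 105000 = 115329
p = (115329 − 105000) / 13000

p = 0.795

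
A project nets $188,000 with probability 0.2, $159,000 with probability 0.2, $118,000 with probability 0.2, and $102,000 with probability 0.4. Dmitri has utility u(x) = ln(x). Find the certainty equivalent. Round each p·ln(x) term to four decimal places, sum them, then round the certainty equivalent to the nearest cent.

$129,689.71

E[u] = 0.2·ln(188000) + 0.2·ln(159000) + 0.2·ln(118000) + 0.4·ln(102000) = 2.4288 + 2.3953 + 2.3357 + 4.6131 = 11.7729
CE = e^11.7729 ≈ 129689.71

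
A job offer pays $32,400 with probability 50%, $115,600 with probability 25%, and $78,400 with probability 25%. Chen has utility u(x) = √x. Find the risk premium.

E[u] = 0.5·√32400 + 0.25·√115600 + 0.25·√78400 = 0.5·180 + 0.25·340 + 0.25·280 = 245
CE = (245)² = 60025
Risk premium = EV − CE = 64700 − 60025 = 4675

$4,675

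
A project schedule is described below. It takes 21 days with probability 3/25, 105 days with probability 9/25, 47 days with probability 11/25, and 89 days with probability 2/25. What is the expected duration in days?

68.12 days

EV = 3/25 × 21 + 9/25 × 105 + 11/25 × 47 + 2/25 × 89 = 2.52 + 37.8 + 20.68 + 7.12 = 68.12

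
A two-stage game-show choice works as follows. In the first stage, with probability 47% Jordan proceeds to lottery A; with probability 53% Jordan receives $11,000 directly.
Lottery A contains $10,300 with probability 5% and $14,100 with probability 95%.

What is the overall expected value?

EV(A) = 0.05 × 10300 + 0.95 × 14100 = 515 + 13395 = 13910
Branch B: 11000 (certain)
Overall = 0.47 × 13910 + 0.53 × 11000 = 6537.7 + 5830 = 12367.7

$12,367.70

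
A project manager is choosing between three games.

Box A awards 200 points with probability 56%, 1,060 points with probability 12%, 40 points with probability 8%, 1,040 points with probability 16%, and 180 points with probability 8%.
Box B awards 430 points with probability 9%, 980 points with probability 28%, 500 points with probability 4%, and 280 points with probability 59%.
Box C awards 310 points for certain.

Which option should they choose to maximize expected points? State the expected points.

Box B (498.3 points)

Box A = 0.56 × 200 + 0.12 × 1060 + 0.08 × 40 + 0.16 × 1040 + 0.08 × 180 = 112 + 127.2 + 3.2 + 166.4 + 14.4 = 423.2
Box B = 0.09 × 430 + 0.28 × 980 + 0.04 × 500 + 0.59 × 280 = 38.7 + 274.4 + 20 + 165.2 = 498.3
Box C: 310 (certain)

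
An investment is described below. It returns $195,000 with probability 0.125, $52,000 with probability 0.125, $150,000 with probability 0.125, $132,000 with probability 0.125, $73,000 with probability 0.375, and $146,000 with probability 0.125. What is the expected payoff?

EV = 0.125 × 195000 + 0.125 × 52000 + 0.125 × 150000 + 0.125 × 132000 + 0.375 × 73000 + 0.125 × 146000 = 24375 + 6500 + 18750 + 16500 + 27375 + 18250 = 111750

$111,750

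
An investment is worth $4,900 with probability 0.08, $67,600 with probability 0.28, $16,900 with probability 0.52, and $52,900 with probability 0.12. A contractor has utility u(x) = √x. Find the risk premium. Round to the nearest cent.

$4,319.04

E[u] = 0.08·√4900 + 0.28·√67600 + 0.52·√16900 + 0.12·√52900 = 0.08·70 + 0.28·260 + 0.52·130 + 0.12·230 = 173.6
CE = (173.6)² = 30136.96
Risk premium = EV − CE = 34456 − 30136.96 = 4319.04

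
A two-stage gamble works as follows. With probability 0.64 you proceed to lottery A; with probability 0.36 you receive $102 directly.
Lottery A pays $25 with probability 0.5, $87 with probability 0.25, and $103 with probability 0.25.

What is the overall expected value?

$75.12

EV(A) = 0.5 × 25 + 0.25 × 87 + 0.25 × 103 = 12.5 + 21.75 + 25.75 = 60
Branch B: 102 (certain)
Overall = 0.64 × 60 + 0.36 × 102 = 38.4 + 36.72 = 75.12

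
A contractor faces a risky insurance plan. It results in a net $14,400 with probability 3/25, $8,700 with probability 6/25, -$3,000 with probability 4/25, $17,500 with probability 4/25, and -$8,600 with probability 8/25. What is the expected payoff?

$3,384

EV = 3/25 × 14400 + 6/25 × 8700 + 4/25 × (-3000) + 4/25 × 17500 + 8/25 × (-8600) = 1728 + 2088 − 480 + 2800 − 2752 = 3384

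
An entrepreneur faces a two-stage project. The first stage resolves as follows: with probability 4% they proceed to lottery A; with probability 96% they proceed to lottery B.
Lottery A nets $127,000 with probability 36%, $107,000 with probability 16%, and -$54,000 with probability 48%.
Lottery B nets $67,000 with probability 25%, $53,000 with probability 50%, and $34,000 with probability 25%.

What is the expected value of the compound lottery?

EV(A) = 0.36 × 127000 + 0.16 × 107000 + 0.48 × (-54000) = 45720 + 17120 − 25920 = 36920
EV(B) = 0.25 × 67000 + 0.5 × 53000 + 0.25 × 34000 = 16750 + 26500 + 8500 = 51750
Overall = 0.04 × 36920 + 0.96 × 51750 = 1476.8 + 49680 = 51156.8

$51,156.80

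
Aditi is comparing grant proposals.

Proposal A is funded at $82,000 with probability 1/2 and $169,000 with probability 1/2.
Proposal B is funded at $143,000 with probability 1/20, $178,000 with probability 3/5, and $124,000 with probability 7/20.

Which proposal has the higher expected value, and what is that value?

Proposal B ($157,350)

Proposal A = 1/2 × 82000 + 1/2 × 169000 = 41000 + 84500 = 125500
Proposal B = 1/20 × 143000 + 3/5 × 178000 + 7/20 × 124000 = 7150 + 106800 + 43400 = 157350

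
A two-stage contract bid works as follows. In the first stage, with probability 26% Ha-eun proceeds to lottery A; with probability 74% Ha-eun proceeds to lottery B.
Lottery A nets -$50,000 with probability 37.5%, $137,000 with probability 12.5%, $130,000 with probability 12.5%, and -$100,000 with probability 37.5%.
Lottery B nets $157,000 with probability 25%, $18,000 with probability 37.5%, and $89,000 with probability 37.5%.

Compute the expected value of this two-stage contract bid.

EV(A) = 0.375 × (-50000) + 0.125 × 137000 + 0.125 × 130000 + 0.375 × (-100000) = -18750 + 17125 + 16250 − 37500 = -22875
EV(B) = 0.25 × 157000 + 0.375 × 18000 + 0.375 × 89000 = 39250 + 6750 + 33375 = 79375
Overall = 0.26 × (-22875) + 0.74 × 79375 = -5947.5 + 58737.5 = 52790

$52,790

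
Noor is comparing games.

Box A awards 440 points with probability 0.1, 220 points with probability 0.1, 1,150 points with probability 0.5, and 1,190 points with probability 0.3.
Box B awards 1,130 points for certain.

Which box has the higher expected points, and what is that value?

Box A = 0.1 × 440 + 0.1 × 220 + 0.5 × 1150 + 0.3 × 1190 = 44 + 22 + 575 + 357 = 998
Box B: 1130 (certain)

Box B (1,130 points)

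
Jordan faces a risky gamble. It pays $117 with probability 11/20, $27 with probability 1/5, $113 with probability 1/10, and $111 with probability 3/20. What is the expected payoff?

$97.70

EV = 11/20 × 117 + 1/5 × 27 + 1/10 × 113 + 3/20 × 111 = 64.35 + 5.4 + 11.3 + 16.65 = 97.7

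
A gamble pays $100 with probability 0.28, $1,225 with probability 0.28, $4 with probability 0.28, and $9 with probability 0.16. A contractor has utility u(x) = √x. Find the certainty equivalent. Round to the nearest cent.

$186.05

E[u] = 0.28·√100 + 0.28·√1225 + 0.28·√4 + 0.16·√9 = 0.28·10 + 0.28·35 + 0.28·2 + 0.16·3 = 13.64
CE = (13.64)² = 186.0496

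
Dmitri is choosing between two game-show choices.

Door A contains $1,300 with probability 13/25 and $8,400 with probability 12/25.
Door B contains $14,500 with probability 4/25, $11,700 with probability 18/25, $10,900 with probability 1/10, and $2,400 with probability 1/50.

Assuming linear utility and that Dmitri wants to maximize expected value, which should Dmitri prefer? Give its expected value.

Door B ($11,882)

Door A = 13/25 × 1300 + 12/25 × 8400 = 676 + 4032 = 4708
Door B = 4/25 × 14500 + 18/25 × 11700 + 1/10 × 10900 + 1/50 × 2400 = 2320 + 8424 + 1090 + 48 = 11882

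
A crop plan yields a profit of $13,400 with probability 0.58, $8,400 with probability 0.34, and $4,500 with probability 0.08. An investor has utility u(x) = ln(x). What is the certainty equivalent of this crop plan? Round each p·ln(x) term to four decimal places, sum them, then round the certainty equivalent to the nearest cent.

E[u] = 0.58·ln(13400) + 0.34·ln(8400) + 0.08·ln(4500) = 5.5117 + 3.0722 + 0.6729 = 9.2568
CE = e^9.2568 ≈ 10475.56

$10,475.56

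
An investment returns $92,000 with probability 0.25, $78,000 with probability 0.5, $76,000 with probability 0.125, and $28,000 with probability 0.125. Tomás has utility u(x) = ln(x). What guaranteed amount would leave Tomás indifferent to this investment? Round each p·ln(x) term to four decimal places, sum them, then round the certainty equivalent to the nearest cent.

E[u] = 0.25·ln(92000) + 0.5·ln(78000) + 0.125·ln(76000) + 0.125·ln(28000) = 2.8574 + 5.6322 + 1.4048 + 1.2800 = 11.1744
CE = e^11.1744 ≈ 71282.06

$71,282.06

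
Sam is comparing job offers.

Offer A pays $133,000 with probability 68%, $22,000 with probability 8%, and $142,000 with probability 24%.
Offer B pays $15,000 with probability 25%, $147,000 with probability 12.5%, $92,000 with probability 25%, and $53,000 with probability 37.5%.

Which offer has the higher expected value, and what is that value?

Offer A ($126,280)

Offer A = 0.68 × 133000 + 0.08 × 22000 + 0.24 × 142000 = 90440 + 1760 + 34080 = 126280
Offer B = 0.25 × 15000 + 0.125 × 147000 + 0.25 × 92000 + 0.375 × 53000 = 3750 + 18375 + 23000 + 19875 = 65000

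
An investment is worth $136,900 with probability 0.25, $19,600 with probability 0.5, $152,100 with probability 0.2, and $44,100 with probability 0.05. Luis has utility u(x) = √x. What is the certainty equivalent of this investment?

E[u] = 0.25·√136900 + 0.5·√19600 + 0.2·√152100 + 0.05·√44100 = 0.25·370 + 0.5·140 + 0.2·390 + 0.05·210 = 251
CE = (251)² = 63001

$63,001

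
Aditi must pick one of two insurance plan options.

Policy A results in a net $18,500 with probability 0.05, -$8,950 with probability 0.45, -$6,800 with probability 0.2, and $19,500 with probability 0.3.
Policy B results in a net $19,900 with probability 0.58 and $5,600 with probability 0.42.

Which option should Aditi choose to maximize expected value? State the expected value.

Policy A = 0.05 × 18500 + 0.45 × (-8950) + 0.2 × (-6800) + 0.3 × 19500 = 925 − 4027.5 − 1360 + 5850 = 1387.5
Policy B = 0.58 × 19900 + 0.42 × 5600 = 11542 + 2352 = 13894

Policy B ($13,894)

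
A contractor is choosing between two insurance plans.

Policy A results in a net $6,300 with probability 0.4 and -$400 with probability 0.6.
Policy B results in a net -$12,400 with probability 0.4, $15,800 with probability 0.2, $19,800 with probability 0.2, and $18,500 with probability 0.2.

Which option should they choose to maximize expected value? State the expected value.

Policy A = 0.4 × 6300 + 0.6 × (-400) = 2520 − 240 = 2280
Policy B = 0.4 × (-12400) + 0.2 × 15800 + 0.2 × 19800 + 0.2 × 18500 = -4960 + 3160 + 3960 + 3700 = 5860

Policy B ($5,860)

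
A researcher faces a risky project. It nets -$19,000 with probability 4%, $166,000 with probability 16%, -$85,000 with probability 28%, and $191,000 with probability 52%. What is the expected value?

$101,320

EV = 0.04 × (-19000) + 0.16 × 166000 + 0.28 × (-85000) + 0.52 × 191000 = -760 + 26560 − 23800 + 99320 = 101320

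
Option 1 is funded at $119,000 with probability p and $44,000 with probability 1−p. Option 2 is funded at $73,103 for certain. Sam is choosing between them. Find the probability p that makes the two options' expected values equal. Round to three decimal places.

p = 0.388

p·119000 + (1−p)·44000 = 73103
75000p + 44000 = 73103
p = (73103 − 44000) / 75000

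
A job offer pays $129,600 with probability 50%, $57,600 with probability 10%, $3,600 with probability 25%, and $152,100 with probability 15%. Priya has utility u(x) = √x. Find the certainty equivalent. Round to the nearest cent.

E[u] = 0.5·√129600 + 0.1·√57600 + 0.25·√3600 + 0.15·√152100 = 0.5·360 + 0.1·240 + 0.25·60 + 0.15·390 = 277.5
CE = (277.5)² = 77006.25

$77,006.25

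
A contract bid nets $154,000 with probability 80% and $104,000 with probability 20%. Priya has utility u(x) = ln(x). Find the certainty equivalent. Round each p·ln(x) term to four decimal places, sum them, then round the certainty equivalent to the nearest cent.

E[u] = 0.8·ln(154000) + 0.2·ln(104000) = 9.5558 + 2.3104 = 11.8662
CE = e^11.8662 ≈ 142372.20

$142,372.20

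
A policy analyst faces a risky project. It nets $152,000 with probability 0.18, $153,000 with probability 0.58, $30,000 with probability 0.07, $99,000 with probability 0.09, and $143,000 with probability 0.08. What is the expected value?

$138,550

EV = 0.18 × 152000 + 0.58 × 153000 + 0.07 × 30000 + 0.09 × 99000 + 0.08 × 143000 = 27360 + 88740 + 2100 + 8910 + 11440 = 138550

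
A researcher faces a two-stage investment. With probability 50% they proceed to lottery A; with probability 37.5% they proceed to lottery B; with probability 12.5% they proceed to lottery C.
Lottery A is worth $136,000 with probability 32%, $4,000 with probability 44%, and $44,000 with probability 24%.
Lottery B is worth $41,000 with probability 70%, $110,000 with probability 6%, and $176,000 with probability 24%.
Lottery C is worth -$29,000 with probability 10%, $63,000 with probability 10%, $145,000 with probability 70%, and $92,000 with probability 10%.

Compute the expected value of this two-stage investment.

EV(A) = 0.32 × 136000 + 0.44 × 4000 + 0.24 × 44000 = 43520 + 1760 + 10560 = 55840
EV(B) = 0.7 × 41000 + 0.06 × 110000 + 0.24 × 176000 = 28700 + 6600 + 42240 = 77540
EV(C) = 0.1 × (-29000) + 0.1 × 63000 + 0.7 × 145000 + 0.1 × 92000 = -2900 + 6300 + 101500 + 9200 = 114100
Overall = 0.5 × 55840 + 0.375 × 77540 + 0.125 × 114100 = 27920 + 29077.5 + 14262.5 = 71260

$71,260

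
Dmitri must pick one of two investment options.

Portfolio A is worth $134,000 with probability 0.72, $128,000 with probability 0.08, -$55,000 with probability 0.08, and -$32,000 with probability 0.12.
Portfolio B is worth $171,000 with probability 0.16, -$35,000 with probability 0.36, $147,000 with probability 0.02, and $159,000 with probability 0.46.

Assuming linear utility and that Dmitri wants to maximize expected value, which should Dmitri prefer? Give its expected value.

Portfolio A ($98,480)

Portfolio A = 0.72 × 134000 + 0.08 × 128000 + 0.08 × (-55000) + 0.12 × (-32000) = 96480 + 10240 − 4400 − 3840 = 98480
Portfolio B = 0.16 × 171000 + 0.36 × (-35000) + 0.02 × 147000 + 0.46 × 159000 = 27360 − 12600 + 2940 + 73140 = 90840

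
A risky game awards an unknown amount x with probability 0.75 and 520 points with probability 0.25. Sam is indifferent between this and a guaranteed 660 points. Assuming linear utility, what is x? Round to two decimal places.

x = 706.67 points

0.75·x + 0.25·520 = 660
0.75·x = 660 − 130 = 530
x = 530 / 0.75 = 706.6667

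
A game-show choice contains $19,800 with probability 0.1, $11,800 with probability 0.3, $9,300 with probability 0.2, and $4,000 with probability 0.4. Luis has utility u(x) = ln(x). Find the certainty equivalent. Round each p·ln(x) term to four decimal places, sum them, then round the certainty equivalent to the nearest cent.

$7,687.11

E[u] = 0.1·ln(19800) + 0.3·ln(11800) + 0.2·ln(9300) + 0.4·ln(4000) = 0.9893 + 2.8128 + 1.8276 + 3.3176 = 8.9473
CE = e^8.9473 ≈ 7687.11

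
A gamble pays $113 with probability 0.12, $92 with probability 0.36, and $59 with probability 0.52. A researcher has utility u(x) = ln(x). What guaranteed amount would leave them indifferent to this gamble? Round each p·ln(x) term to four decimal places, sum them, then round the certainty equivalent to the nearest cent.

$74.84

E[u] = 0.12·ln(113) + 0.36·ln(92) + 0.52·ln(59) = 0.5673 + 1.6278 + 2.1203 = 4.3154
CE = e^4.3154 ≈ 74.84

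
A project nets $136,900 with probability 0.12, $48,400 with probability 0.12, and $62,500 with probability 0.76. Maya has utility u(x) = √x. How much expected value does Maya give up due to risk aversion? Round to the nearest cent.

$1,719.36

E[u] = 0.12·√136900 + 0.12·√48400 + 0.76·√62500 = 0.12·370 + 0.12·220 + 0.76·250 = 260.8
CE = (260.8)² = 68016.64
Risk premium = EV − CE = 69736 − 68016.64 = 1719.36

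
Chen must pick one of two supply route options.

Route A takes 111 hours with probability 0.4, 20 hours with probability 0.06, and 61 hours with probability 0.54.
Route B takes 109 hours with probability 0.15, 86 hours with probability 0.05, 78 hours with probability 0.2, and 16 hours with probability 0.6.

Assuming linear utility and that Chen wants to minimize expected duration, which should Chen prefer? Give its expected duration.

Route B (45.85 hours)

Route A = 0.4 × 111 + 0.06 × 20 + 0.54 × 61 = 44.4 + 1.2 + 32.94 = 78.54
Route B = 0.15 × 109 + 0.05 × 86 + 0.2 × 78 + 0.6 × 16 = 16.35 + 4.3 + 15.6 + 9.6 = 45.85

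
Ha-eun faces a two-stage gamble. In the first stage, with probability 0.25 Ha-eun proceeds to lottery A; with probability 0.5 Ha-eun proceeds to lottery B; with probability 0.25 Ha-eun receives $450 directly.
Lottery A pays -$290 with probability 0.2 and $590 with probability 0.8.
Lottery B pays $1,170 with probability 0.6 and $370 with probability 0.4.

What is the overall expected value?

$641

EV(A) = 0.2 × (-290) + 0.8 × 590 = -58 + 472 = 414
EV(B) = 0.6 × 1170 + 0.4 × 370 = 702 + 148 = 850
Branch C: 450 (certain)
Overall = 0.25 × 414 + 0.5 × 850 + 0.25 × 450 = 103.5 + 425 + 112.5 = 641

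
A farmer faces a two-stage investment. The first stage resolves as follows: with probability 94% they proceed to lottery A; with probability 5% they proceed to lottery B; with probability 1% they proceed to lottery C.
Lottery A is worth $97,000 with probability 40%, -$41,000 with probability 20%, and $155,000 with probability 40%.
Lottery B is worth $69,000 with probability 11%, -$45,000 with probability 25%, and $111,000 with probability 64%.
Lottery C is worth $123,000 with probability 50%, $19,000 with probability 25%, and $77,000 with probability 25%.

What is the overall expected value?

$91,268

EV(A) = 0.4 × 97000 + 0.2 × (-41000) + 0.4 × 155000 = 38800 − 8200 + 62000 = 92600
EV(B) = 0.11 × 69000 + 0.25 × (-45000) + 0.64 × 111000 = 7590 − 11250 + 71040 = 67380
EV(C) = 0.5 × 123000 + 0.25 × 19000 + 0.25 × 77000 = 61500 + 4750 + 19250 = 85500
Overall = 0.94 × 92600 + 0.05 × 67380 + 0.01 × 85500 = 87044 + 3369 + 855 = 91268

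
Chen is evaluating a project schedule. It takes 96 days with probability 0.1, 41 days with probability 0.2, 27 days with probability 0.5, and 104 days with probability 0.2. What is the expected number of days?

52.1 days

EV = 0.1 × 96 + 0.2 × 41 + 0.5 × 27 + 0.2 × 104 = 9.6 + 8.2 + 13.5 + 20.8 = 52.1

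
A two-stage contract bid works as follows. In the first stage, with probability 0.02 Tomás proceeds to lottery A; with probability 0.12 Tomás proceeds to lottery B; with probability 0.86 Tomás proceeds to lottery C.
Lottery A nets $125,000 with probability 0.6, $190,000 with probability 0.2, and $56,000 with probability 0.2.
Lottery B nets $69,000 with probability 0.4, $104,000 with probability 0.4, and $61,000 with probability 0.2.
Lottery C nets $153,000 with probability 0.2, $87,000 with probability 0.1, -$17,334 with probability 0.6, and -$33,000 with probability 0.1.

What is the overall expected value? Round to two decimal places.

EV(A) = 0.6 × 125000 + 0.2 × 190000 + 0.2 × 56000 = 75000 + 38000 + 11200 = 124200
EV(B) = 0.4 × 69000 + 0.4 × 104000 + 0.2 × 61000 = 27600 + 41600 + 12200 = 81400
EV(C) = 0.2 × 153000 + 0.1 × 87000 + 0.6 × (-17334) + 0.1 × (-33000) = 30600 + 8700 − 10400.4 − 3300 = 25599.6
Overall = 0.02 × 124200 + 0.12 × 81400 + 0.86 × 25599.6 = 2484 + 9768 + 22015.656 = 34267.656

$34,267.66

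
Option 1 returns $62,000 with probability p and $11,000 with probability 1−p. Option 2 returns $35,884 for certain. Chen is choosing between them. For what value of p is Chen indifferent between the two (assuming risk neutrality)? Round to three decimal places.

p·62000 + (1−p)·11000 = 35884
51000p + 11000 = 35884
p = (35884 − 11000) / 51000

p = 0.488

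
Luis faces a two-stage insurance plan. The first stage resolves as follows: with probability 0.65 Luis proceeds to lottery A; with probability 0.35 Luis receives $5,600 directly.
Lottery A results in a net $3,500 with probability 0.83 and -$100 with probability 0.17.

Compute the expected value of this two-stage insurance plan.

$3,837.20

EV(A) = 0.83 × 3500 + 0.17 × (-100) = 2905 − 17 = 2888
Branch B: 5600 (certain)
Overall = 0.65 × 2888 + 0.35 × 5600 = 1877.2 + 1960 = 3837.2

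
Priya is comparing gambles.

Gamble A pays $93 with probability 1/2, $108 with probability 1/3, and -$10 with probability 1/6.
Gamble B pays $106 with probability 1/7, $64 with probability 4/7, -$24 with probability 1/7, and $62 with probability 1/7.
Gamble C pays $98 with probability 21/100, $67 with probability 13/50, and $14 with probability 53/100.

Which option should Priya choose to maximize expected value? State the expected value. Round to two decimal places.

Gamble A ($80.83)

Gamble A = 1/2 × 93 + 1/3 × 108 + 1/6 × (-10) = 46.5 + 36 − 1.6667 = 80.8333
Gamble B = 1/7 × 106 + 4/7 × 64 + 1/7 × (-24) + 1/7 × 62 = 15.1429 + 36.5714 − 3.4286 + 8.8571 = 57.1429
Gamble C = 21/100 × 98 + 13/50 × 67 + 53/100 × 14 = 20.58 + 17.42 + 7.42 = 45.42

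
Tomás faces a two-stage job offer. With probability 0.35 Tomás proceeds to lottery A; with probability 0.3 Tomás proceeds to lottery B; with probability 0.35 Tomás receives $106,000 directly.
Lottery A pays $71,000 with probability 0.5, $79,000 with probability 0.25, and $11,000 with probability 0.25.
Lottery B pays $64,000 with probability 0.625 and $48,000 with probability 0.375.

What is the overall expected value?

EV(A) = 0.5 × 71000 + 0.25 × 79000 + 0.25 × 11000 = 35500 + 19750 + 2750 = 58000
EV(B) = 0.625 × 64000 + 0.375 × 48000 = 40000 + 18000 = 58000
Branch C: 106000 (certain)
Overall = 0.35 × 58000 + 0.3 × 58000 + 0.35 × 106000 = 20300 + 17400 + 37100 = 74800

$74,800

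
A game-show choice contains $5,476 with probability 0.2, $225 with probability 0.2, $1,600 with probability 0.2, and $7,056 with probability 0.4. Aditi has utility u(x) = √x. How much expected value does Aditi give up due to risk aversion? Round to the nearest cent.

E[u] = 0.2·√5476 + 0.2·√225 + 0.2·√1600 + 0.4·√7056 = 0.2·74 + 0.2·15 + 0.2·40 + 0.4·84 = 59.4
CE = (59.4)² = 3528.36
Risk premium = EV − CE = 4282.6 − 3528.36 = 754.24

$754.24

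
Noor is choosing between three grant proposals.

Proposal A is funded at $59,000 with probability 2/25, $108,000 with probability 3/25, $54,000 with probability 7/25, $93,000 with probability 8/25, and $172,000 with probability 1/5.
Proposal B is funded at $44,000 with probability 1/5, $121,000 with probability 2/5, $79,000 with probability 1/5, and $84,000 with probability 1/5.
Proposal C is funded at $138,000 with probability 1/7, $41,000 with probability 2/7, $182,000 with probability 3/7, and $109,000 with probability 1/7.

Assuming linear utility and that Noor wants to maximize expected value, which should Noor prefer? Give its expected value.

Proposal A = 2/25 × 59000 + 3/25 × 108000 + 7/25 × 54000 + 8/25 × 93000 + 1/5 × 172000 = 4720 + 12960 + 15120 + 29760 + 34400 = 96960
Proposal B = 1/5 × 44000 + 2/5 × 121000 + 1/5 × 79000 + 1/5 × 84000 = 8800 + 48400 + 15800 + 16800 = 89800
Proposal C = 1/7 × 138000 + 2/7 × 41000 + 3/7 × 182000 + 1/7 × 109000 = 19714.2857 + 11714.2857 + 78000 + 15571.4286 = 125000

Proposal C ($125,000)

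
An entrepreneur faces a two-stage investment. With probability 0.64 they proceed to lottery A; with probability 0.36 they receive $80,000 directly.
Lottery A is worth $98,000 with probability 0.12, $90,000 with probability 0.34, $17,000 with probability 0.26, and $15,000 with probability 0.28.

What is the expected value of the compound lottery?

EV(A) = 0.12 × 98000 + 0.34 × 90000 + 0.26 × 17000 + 0.28 × 15000 = 11760 + 30600 + 4420 + 4200 = 50980
Branch B: 80000 (certain)
Overall = 0.64 × 50980 + 0.36 × 80000 = 32627.2 + 28800 = 61427.2

$61,427.20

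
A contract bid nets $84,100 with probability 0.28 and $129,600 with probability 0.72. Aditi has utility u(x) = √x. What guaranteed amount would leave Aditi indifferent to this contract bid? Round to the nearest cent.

$115,872.16

E[u] = 0.28·√84100 + 0.72·√129600 = 0.28·290 + 0.72·360 = 340.4
CE = (340.4)² = 115872.16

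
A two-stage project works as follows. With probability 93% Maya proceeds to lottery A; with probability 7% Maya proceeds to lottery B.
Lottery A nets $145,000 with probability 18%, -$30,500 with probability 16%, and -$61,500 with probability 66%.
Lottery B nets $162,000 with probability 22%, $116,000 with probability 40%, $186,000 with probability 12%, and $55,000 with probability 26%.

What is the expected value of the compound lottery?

-$9,707.90

EV(A) = 0.18 × 145000 + 0.16 × (-30500) + 0.66 × (-61500) = 26100 − 4880 − 40590 = -19370
EV(B) = 0.22 × 162000 + 0.4 × 116000 + 0.12 × 186000 + 0.26 × 55000 = 35640 + 46400 + 22320 + 14300 = 118660
Overall = 0.93 × (-19370) + 0.07 × 118660 = -18014.1 + 8306.2 = -9707.9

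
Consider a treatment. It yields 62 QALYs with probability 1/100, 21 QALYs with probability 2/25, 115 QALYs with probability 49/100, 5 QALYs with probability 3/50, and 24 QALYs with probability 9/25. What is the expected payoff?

67.59 QALYs

EV = 1/100 × 62 + 2/25 × 21 + 49/100 × 115 + 3/50 × 5 + 9/25 × 24 = 0.62 + 1.68 + 56.35 + 0.3 + 8.64 = 67.59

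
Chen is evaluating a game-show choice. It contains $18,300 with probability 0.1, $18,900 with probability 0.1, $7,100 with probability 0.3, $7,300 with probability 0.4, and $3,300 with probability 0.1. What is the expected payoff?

$9,100

EV = 0.1 × 18300 + 0.1 × 18900 + 0.3 × 7100 + 0.4 × 7300 + 0.1 × 3300 = 1830 + 1890 + 2130 + 2920 + 330 = 9100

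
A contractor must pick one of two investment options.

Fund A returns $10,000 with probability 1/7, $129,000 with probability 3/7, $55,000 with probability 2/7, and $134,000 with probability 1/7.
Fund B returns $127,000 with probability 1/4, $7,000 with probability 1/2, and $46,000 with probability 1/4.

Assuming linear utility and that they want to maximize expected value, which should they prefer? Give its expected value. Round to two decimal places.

Fund A ($91,571.43)

Fund A = 1/7 × 10000 + 3/7 × 129000 + 2/7 × 55000 + 1/7 × 134000 = 1428.5714 + 55285.7143 + 15714.2857 + 19142.8571 = 91571.4286
Fund B = 1/4 × 127000 + 1/2 × 7000 + 1/4 × 46000 = 31750 + 3500 + 11500 = 46750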